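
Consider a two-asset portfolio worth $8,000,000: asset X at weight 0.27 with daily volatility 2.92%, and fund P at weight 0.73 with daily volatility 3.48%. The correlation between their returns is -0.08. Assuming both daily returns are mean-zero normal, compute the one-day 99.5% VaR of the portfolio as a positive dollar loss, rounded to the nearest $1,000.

σ_p² = 0.27²·2.92² + 0.73²·3.48² + 2·-0.08·0.27·0.73·2.92·3.48 = 6.7548 (%²).
σ_p = √6.7548 = 2.599%.
At 99.5%, z = 2.576.
VaR = 2.576 × 2.599% = 6.695%; on $8,000,000 that is $535,600.

$536,000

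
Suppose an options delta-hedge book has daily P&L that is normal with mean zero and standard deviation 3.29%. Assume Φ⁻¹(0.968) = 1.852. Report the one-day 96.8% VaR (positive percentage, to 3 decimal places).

6.093%

VaR = z·σ = 1.852 × 3.29% = 6.093%.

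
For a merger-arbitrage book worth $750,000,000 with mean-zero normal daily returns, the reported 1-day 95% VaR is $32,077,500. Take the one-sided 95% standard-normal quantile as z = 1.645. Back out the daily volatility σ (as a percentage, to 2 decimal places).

VaR as a fraction: $32,077,500 / $750,000,000 = 4.277%.
σ = VaR / z = 4.277% / 1.645 = 2.600%.

2.60%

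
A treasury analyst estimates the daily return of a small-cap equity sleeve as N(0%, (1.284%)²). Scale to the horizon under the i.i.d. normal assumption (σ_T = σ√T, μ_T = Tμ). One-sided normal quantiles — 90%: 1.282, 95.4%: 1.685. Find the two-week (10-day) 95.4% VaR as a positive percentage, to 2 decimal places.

6.84%

σ_{10d} = 1.284% × √10 = 4.060%.
VaR = 1.685 × 4.060% = 6.841%.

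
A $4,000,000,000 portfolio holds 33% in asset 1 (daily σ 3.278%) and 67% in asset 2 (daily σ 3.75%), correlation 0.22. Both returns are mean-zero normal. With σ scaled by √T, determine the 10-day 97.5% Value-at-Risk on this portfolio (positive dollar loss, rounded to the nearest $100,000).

$730,400,000

σ_p = √(0.33²·3.278² + 0.67²·3.75² + 2·0.22·0.33·0.67·3.278·3.75) = 2.946%.
σ_{10d} = 2.946% × √10 = 9.316%.
z(97.5%) = 1.960.
VaR = 1.960 × 9.316% = 18.259%; on $4,000,000,000 that is $730,360,000.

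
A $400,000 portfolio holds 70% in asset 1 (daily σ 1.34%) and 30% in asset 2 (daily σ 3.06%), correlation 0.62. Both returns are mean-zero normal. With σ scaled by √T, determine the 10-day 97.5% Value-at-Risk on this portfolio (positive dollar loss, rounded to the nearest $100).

σ_p = √(0.7²·1.34² + 0.3²·3.06² + 2·0.62·0.7·0.3·1.34·3.06) = 1.670%.
σ_{10d} = 1.670% × √10 = 5.281%.
z(97.5%) = 1.960.
VaR = 1.960 × 5.281% = 10.351%; on $400,000 that is $41,404.

$41,400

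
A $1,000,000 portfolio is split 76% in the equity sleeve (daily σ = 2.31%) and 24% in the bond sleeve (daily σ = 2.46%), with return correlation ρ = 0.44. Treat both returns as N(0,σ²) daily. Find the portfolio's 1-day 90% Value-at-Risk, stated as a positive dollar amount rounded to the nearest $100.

σ_p² = 0.76²·2.31² + 0.24²·2.46² + 2·0.44·0.76·0.24·2.31·2.46 = 4.3428 (%²).
σ_p = √4.3428 = 2.084%.
At 90%, z = 1.282.
VaR = 1.282 × 2.084% = 2.672%; on $1,000,000 that is $26,720.

$26,700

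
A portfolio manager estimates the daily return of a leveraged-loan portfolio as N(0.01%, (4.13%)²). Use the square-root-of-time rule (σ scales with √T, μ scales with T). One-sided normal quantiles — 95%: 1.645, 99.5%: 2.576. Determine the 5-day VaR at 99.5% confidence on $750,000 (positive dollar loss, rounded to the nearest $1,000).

$178,000

σ_{5d} = 4.13% × √5 = 9.235%; μ_{5d} = 5 × 0.01% = 0.050%.
VaR = −(0.050%) + 2.576 × 9.235% = 23.739%.
On $750,000: 0.23739 × $750,000 = $178,042.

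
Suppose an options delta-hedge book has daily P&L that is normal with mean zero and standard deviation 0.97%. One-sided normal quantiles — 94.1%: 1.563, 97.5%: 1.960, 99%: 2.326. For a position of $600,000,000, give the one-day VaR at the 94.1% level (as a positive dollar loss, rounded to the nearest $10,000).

VaR = z·σ = 1.563 × 0.97% = 1.516%.
On $600,000,000: 0.01516 × $600,000,000 = $9,096,000.

$9,100,000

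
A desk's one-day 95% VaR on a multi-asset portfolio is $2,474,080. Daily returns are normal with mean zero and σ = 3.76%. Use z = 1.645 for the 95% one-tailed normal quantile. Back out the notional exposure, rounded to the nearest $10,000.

VaR as a fraction of value: z·σ = 1.645 × 3.76% = 6.1852%.
Position = $2,474,080 / 0.061852 = $40,000,000.

$40,000,000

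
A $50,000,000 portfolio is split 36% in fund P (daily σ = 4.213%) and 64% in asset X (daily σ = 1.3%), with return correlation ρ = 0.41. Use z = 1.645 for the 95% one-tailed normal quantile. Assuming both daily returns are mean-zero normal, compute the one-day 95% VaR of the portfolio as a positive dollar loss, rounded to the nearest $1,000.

$1,651,000

σ_p² = 0.36²·4.213² + 0.64²·1.3² + 2·0.41·0.36·0.64·4.213·1.3 = 4.0273 (%²).
σ_p = √4.0273 = 2.007%.
VaR = 1.645 × 2.007% = 3.302%; on $50,000,000 that is $1,651,000.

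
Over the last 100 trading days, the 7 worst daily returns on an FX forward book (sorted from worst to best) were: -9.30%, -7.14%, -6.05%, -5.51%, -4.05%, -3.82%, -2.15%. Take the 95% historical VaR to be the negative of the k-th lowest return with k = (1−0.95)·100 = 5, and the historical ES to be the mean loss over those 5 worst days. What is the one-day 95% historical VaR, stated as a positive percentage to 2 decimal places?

k = 5; the 5th lowest return is -4.05%, so VaR = 4.05%.

4.05%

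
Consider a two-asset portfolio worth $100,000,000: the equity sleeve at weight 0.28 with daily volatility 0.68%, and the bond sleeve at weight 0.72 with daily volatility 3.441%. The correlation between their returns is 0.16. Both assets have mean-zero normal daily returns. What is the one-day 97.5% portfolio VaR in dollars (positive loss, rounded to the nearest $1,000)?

σ_p² = 0.28²·0.68² + 0.72²·3.441² + 2·0.16·0.28·0.72·0.68·3.441 = 6.3253 (%²).
σ_p = √6.3253 = 2.515%.
At 97.5%, z = 1.960.
VaR = 1.960 × 2.515% = 4.929%; on $100,000,000 that is $4,929,000.

$4,929,000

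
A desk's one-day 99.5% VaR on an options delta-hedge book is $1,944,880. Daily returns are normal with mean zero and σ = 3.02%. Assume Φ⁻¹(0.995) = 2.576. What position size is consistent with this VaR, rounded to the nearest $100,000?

$25,000,000

VaR as a fraction of value: z·σ = 2.576 × 3.02% = 7.77952%.
Position = $1,944,880 / 0.0777952 = $25,000,000.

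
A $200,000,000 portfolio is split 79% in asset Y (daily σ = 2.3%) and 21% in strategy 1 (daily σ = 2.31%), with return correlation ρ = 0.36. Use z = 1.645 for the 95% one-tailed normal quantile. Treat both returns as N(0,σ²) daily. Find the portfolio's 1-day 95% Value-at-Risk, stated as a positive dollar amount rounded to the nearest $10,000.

σ_p² = 0.79²·2.3² + 0.21²·2.31² + 2·0.36·0.79·0.21·2.3·2.31 = 4.1714 (%²).
σ_p = √4.1714 = 2.042%.
VaR = 1.645 × 2.042% = 3.359%; on $200,000,000 that is $6,718,000.

$6,720,000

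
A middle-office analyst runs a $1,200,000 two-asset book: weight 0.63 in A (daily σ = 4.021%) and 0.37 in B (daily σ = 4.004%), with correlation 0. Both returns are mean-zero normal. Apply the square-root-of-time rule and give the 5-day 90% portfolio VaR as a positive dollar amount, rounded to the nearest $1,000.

σ_p = √(0.63²·4.021² + 0.37²·4.004² + 2·0·0.63·0.37·4.021·4.004) = 2.935%.
σ_{5d} = 2.935% × √5 = 6.563%.
z(90%) = 1.282.
VaR = 1.282 × 6.563% = 8.414%; on $1,200,000 that is $100,968.

$101,000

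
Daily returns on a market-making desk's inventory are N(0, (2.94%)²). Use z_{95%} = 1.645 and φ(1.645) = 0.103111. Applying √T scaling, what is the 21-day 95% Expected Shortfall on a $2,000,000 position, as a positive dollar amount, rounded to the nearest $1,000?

$556,000

σ_{21d} = 2.94% × √21 = 13.473%.
ES multiplier = φ(z)/(1−α) = 0.103111/0.05 = 2.062.
ES = 13.473% × 2.062 = 27.781%; on $2,000,000: $555,620.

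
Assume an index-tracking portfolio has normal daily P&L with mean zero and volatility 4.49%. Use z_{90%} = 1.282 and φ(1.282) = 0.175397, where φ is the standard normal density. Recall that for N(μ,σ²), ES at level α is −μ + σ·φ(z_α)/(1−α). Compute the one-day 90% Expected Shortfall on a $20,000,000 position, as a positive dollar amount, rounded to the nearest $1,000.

$1,575,000

Tail multiplier: φ(z)/(1−α) = 0.175397 / 0.1 = 1.754.
ES = 4.49% × 1.754 = 7.875%.
On $20,000,000: 0.07875 × $20,000,000 = $1,575,000.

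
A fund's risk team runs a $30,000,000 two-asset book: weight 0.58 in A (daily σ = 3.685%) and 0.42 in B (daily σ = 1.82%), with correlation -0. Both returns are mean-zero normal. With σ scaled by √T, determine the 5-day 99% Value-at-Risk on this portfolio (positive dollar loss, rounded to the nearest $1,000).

σ_p = √(0.58²·3.685² + 0.42²·1.82² + 2·-0·0.58·0.42·3.685·1.82) = 2.270%.
σ_{5d} = 2.270% × √5 = 5.076%.
z(99%) = 2.326.
VaR = 2.326 × 5.076% = 11.807%; on $30,000,000 that is $3,542,100.

$3,542,000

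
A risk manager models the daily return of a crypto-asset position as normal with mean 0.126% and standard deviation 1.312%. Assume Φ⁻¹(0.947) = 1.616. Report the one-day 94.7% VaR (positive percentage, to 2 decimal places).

VaR = −μ + z·σ = −(0.126%) + 1.616 × 1.312% = 1.994%.

1.99%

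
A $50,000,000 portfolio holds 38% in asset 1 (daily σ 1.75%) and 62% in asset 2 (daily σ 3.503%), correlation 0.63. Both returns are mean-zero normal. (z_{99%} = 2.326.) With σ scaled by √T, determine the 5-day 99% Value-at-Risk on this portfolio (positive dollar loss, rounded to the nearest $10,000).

$6,870,000

σ_p = √(0.38²·1.75² + 0.62²·3.503² + 2·0.63·0.38·0.62·1.75·3.503) = 2.642%.
σ_{5d} = 2.642% × √5 = 5.908%.
VaR = 2.326 × 5.908% = 13.742%; on $50,000,000 that is $6,871,000.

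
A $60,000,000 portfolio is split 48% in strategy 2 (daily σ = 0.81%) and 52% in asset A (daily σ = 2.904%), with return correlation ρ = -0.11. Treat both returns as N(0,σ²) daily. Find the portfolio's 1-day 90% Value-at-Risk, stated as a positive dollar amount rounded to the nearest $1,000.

$1,167,000

σ_p² = 0.48²·0.81² + 0.52²·2.904² + 2·-0.11·0.48·0.52·0.81·2.904 = 2.3023 (%²).
σ_p = √2.3023 = 1.517%.
At 90%, z = 1.282.
VaR = 1.282 × 1.517% = 1.945%; on $60,000,000 that is $1,167,000.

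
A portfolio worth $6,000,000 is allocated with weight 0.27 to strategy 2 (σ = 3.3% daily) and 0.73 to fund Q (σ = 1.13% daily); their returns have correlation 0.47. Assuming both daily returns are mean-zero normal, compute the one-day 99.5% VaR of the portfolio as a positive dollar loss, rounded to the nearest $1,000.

σ_p² = 0.27²·3.3² + 0.73²·1.13² + 2·0.47·0.27·0.73·3.3·1.13 = 2.1652 (%²).
σ_p = √2.1652 = 1.471%.
At 99.5%, z = 2.576.
VaR = 2.576 × 1.471% = 3.789%; on $6,000,000 that is $227,340.

$227,000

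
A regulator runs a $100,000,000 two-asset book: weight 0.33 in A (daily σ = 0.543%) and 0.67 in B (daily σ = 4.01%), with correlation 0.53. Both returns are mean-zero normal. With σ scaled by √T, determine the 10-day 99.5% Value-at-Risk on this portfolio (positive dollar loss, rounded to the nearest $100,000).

σ_p = √(0.33²·0.543² + 0.67²·4.01² + 2·0.53·0.33·0.67·0.543·4.01) = 2.786%.
σ_{10d} = 2.786% × √10 = 8.810%.
z(99.5%) = 2.576.
VaR = 2.576 × 8.810% = 22.695%; on $100,000,000 that is $22,695,000.

$22,700,000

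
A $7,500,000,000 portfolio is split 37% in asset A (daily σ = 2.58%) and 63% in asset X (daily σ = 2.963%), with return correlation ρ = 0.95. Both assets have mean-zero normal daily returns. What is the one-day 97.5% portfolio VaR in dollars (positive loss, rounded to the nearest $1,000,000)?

σ_p² = 0.37²·2.58² + 0.63²·2.963² + 2·0.95·0.37·0.63·2.58·2.963 = 7.7815 (%²).
σ_p = √7.7815 = 2.790%.
At 97.5%, z = 1.960.
VaR = 1.960 × 2.790% = 5.468%; on $7,500,000,000 that is $410,100,000.

$410,000,000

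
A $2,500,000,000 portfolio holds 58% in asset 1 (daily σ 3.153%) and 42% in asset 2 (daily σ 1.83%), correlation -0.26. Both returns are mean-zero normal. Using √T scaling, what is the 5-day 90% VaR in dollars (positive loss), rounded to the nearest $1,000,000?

σ_p = √(0.58²·3.153² + 0.42²·1.83² + 2·-0.26·0.58·0.42·3.153·1.83) = 1.790%.
σ_{5d} = 1.790% × √5 = 4.003%.
z(90%) = 1.282.
VaR = 1.282 × 4.003% = 5.132%; on $2,500,000,000 that is $128,300,000.

$128,000,000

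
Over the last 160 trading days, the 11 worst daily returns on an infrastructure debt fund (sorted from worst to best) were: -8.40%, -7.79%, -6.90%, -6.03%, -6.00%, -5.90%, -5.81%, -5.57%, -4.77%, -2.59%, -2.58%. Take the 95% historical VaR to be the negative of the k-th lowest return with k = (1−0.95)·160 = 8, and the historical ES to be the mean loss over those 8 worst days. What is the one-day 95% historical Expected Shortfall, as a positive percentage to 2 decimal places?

The 8 worst returns sum to -52.40%.
ES = −(-52.40%) / 8 = 6.55%.

6.55%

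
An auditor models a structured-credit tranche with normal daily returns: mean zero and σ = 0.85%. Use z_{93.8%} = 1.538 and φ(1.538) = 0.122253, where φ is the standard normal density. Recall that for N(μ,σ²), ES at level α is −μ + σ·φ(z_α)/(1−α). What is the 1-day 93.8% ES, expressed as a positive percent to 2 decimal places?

Tail multiplier: φ(z)/(1−α) = 0.122253 / 0.062 = 1.972.
ES = 0.85% × 1.972 = 1.676%.

1.68%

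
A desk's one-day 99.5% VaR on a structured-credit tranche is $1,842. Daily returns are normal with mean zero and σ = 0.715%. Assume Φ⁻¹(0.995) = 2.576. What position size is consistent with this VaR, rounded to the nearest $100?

VaR as a fraction of value: z·σ = 2.576 × 0.715% = 1.84184%.
Position = $1,842 / 0.0184184 = $100,009.

$100,000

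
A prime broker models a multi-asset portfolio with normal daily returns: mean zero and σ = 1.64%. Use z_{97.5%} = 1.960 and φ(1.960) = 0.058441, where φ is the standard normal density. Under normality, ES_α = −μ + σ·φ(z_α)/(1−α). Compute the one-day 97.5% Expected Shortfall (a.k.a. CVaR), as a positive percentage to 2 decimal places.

3.83%

Tail multiplier: φ(z)/(1−α) = 0.058441 / 0.025 = 2.338.
ES = 1.64% × 2.338 = 3.834%.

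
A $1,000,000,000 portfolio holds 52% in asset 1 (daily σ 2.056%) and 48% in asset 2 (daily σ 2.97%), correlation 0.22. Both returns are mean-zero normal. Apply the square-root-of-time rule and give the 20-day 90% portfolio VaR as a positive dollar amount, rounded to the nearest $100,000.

$112,400,000

σ_p = √(0.52²·2.056² + 0.48²·2.97² + 2·0.22·0.52·0.48·2.056·2.97) = 1.961%.
σ_{20d} = 1.961% × √20 = 8.770%.
z(90%) = 1.282.
VaR = 1.282 × 8.770% = 11.243%; on $1,000,000,000 that is $112,430,000.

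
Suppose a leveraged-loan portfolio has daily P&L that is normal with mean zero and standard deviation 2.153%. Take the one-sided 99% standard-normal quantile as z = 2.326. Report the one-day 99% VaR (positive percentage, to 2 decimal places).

5.01%

VaR = z·σ = 2.326 × 2.153% = 5.008%.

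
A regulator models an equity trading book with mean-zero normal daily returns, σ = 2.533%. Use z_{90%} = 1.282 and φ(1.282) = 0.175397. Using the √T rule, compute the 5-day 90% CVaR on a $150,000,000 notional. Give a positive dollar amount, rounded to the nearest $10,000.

$14,900,000

σ_{5d} = 2.533% × √5 = 5.664%.
ES multiplier = φ(z)/(1−α) = 0.175397/0.1 = 1.754.
ES = 5.664% × 1.754 = 9.935%; on $150,000,000: $14,902,500.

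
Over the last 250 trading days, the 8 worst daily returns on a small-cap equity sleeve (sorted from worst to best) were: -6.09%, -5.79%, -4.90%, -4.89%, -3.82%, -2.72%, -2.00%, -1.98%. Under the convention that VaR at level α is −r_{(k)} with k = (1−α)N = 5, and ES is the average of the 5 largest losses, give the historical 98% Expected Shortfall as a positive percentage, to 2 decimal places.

The 5 worst returns sum to -25.49%.
ES = −(-25.49%) / 5 = 5.098% ≈ 5.10%.

5.10%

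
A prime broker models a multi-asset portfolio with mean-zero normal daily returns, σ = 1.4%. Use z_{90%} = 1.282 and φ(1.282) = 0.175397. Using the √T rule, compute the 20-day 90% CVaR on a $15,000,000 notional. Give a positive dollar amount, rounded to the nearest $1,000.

σ_{20d} = 1.4% × √20 = 6.261%.
ES multiplier = φ(z)/(1−α) = 0.175397/0.1 = 1.754.
ES = 6.261% × 1.754 = 10.982%; on $15,000,000: $1,647,300.

$1,647,000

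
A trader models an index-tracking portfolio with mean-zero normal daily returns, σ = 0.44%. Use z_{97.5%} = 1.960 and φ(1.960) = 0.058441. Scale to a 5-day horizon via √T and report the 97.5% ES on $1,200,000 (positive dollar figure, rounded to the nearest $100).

σ_{5d} = 0.44% × √5 = 0.984%.
ES multiplier = φ(z)/(1−α) = 0.058441/0.025 = 2.338.
ES = 0.984% × 2.338 = 2.301%; on $1,200,000: $27,612.

$27,600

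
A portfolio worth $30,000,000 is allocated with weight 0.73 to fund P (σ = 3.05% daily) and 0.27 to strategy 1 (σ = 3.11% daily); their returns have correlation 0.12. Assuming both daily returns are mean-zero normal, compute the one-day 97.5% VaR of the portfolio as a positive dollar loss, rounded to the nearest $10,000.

σ_p² = 0.73²·3.05² + 0.27²·3.11² + 2·0.12·0.73·0.27·3.05·3.11 = 6.1111 (%²).
σ_p = √6.1111 = 2.472%.
At 97.5%, z = 1.960.
VaR = 1.960 × 2.472% = 4.845%; on $30,000,000 that is $1,453,500.

$1,450,000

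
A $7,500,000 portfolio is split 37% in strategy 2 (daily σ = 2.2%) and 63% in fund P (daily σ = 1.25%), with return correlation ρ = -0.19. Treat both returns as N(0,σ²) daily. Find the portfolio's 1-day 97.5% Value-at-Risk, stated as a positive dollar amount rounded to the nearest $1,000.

$150,000

σ_p² = 0.37²·2.2² + 0.63²·1.25² + 2·-0.19·0.37·0.63·2.2·1.25 = 1.0392 (%²).
σ_p = √1.0392 = 1.019%.
At 97.5%, z = 1.960.
VaR = 1.960 × 1.019% = 1.997%; on $7,500,000 that is $149,775.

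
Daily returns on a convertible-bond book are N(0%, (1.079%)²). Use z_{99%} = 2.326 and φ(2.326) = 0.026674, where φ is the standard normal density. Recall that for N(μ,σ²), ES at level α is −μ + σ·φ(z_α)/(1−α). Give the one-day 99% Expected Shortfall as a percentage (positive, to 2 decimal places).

Tail multiplier: φ(z)/(1−α) = 0.026674 / 0.01 = 2.667.
ES = 1.079% × 2.667 = 2.878%.

2.88%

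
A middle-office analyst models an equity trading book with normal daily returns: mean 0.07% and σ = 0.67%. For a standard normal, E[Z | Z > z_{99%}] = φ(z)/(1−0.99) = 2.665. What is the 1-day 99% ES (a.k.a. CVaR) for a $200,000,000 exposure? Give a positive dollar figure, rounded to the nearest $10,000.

$3,430,000

ES = −(0.07%) + 0.67% × 2.665 = 1.716%.
On $200,000,000: 0.01716 × $200,000,000 = $3,432,000.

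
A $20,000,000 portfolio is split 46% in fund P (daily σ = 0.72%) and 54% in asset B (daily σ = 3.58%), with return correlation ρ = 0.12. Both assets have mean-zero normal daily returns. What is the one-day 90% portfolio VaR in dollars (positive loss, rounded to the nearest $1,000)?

σ_p² = 0.46²·0.72² + 0.54²·3.58² + 2·0.12·0.46·0.54·0.72·3.58 = 4.0006 (%²).
σ_p = √4.0006 = 2.000%.
At 90%, z = 1.282.
VaR = 1.282 × 2.000% = 2.564%; on $20,000,000 that is $512,800.

$513,000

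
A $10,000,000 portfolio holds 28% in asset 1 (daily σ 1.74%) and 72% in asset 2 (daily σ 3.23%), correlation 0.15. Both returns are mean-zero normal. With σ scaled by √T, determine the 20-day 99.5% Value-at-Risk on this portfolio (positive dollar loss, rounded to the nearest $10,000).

σ_p = √(0.28²·1.74² + 0.72²·3.23² + 2·0.15·0.28·0.72·1.74·3.23) = 2.447%.
σ_{20d} = 2.447% × √20 = 10.943%.
z(99.5%) = 2.576.
VaR = 2.576 × 10.943% = 28.189%; on $10,000,000 that is $2,818,900.

$2,820,000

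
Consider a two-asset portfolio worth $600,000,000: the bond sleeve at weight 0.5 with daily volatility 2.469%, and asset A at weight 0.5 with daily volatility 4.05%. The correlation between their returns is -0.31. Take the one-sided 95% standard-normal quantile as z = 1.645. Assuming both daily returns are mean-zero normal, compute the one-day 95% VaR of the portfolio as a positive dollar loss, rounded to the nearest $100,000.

σ_p² = 0.5²·2.469² + 0.5²·4.05² + 2·-0.31·0.5·0.5·2.469·4.05 = 4.0747 (%²).
σ_p = √4.0747 = 2.019%.
VaR = 1.645 × 2.019% = 3.321%; on $600,000,000 that is $19,926,000.

$19,900,000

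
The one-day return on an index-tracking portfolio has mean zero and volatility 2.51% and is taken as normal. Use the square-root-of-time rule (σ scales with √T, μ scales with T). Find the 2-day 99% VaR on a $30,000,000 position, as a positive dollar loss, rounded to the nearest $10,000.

At 99%, z = 2.326.
σ_{2d} = 2.51% × √2 = 3.550%.
VaR = 2.326 × 3.550% = 8.257%.
On $30,000,000: 0.08257 × $30,000,000 = $2,477,100.

$2,480,000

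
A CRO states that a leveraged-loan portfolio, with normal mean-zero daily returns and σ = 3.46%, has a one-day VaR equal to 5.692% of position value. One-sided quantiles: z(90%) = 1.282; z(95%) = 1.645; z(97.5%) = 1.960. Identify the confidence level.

Implied z = VaR/σ = 5.692 / 3.46 = 1.645.
This matches z(95%) = 1.645.

95%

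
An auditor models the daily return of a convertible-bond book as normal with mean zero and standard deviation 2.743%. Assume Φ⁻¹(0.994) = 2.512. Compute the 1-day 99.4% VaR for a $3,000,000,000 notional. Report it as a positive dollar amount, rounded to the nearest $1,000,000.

$207,000,000

VaR = z·σ = 2.512 × 2.743% = 6.890%.
On $3,000,000,000: 0.06890 × $3,000,000,000 = $206,700,000.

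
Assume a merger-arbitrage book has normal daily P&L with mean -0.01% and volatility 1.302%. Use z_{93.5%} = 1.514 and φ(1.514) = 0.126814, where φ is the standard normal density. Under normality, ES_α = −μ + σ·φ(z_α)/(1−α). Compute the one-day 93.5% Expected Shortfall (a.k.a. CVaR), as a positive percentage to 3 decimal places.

Tail multiplier: φ(z)/(1−α) = 0.126814 / 0.065 = 1.951.
ES = −(-0.01%) + 1.302% × 1.951 = 2.550%.

2.550%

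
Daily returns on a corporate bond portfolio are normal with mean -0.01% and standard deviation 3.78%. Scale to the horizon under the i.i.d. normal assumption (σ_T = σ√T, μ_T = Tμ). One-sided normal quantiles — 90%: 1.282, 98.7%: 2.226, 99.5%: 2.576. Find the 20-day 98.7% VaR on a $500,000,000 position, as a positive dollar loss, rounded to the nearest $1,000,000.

$189,000,000

σ_{20d} = 3.78% × √20 = 16.905%; μ_{20d} = 20 × -0.01% = -0.200%.
VaR = −(-0.200%) + 2.226 × 16.905% = 37.831%.
On $500,000,000: 0.37831 × $500,000,000 = $189,155,000.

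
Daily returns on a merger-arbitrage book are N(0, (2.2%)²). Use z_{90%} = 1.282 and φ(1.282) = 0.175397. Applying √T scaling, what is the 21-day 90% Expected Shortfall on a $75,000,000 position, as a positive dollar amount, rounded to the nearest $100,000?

$13,300,000

σ_{21d} = 2.2% × √21 = 10.082%.
ES multiplier = φ(z)/(1−α) = 0.175397/0.1 = 1.754.
ES = 10.082% × 1.754 = 17.684%; on $75,000,000: $13,263,000.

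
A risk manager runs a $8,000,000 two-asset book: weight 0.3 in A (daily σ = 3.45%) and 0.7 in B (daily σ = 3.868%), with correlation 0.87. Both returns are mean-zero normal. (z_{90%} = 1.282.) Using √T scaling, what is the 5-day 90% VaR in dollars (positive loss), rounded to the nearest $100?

σ_p = √(0.3²·3.45² + 0.7²·3.868² + 2·0.87·0.3·0.7·3.45·3.868) = 3.644%.
σ_{5d} = 3.644% × √5 = 8.148%.
VaR = 1.282 × 8.148% = 10.446%; on $8,000,000 that is $835,680.

$835,700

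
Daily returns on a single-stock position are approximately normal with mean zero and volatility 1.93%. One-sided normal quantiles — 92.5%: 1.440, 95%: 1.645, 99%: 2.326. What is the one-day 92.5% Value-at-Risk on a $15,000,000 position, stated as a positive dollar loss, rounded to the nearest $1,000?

VaR = z·σ = 1.440 × 1.93% = 2.779%.
On $15,000,000: 0.02779 × $15,000,000 = $416,850.

$417,000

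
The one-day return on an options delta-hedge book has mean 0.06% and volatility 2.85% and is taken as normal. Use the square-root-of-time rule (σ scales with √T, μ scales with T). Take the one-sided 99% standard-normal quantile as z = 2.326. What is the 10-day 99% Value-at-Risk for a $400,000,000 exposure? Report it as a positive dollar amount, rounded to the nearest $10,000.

σ_{10d} = 2.85% × √10 = 9.012%; μ_{10d} = 10 × 0.06% = 0.600%.
VaR = −(0.600%) + 2.326 × 9.012% = 20.362%.
On $400,000,000: 0.20362 × $400,000,000 = $81,448,000.

$81,450,000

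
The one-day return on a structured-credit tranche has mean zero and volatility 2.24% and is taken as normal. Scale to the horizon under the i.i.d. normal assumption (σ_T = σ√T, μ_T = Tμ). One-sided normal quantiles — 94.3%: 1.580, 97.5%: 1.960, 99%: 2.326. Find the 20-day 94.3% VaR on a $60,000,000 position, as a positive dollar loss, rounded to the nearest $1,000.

σ_{20d} = 2.24% × √20 = 10.018%.
VaR = 1.580 × 10.018% = 15.828%.
On $60,000,000: 0.15828 × $60,000,000 = $9,496,800.

$9,497,000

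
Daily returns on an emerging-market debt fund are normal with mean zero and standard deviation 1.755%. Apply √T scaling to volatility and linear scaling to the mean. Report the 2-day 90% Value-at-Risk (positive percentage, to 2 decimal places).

At 90%, z = 1.282.
σ_{2d} = 1.755% × √2 = 2.482%.
VaR = 1.282 × 2.482% = 3.182%.

3.18%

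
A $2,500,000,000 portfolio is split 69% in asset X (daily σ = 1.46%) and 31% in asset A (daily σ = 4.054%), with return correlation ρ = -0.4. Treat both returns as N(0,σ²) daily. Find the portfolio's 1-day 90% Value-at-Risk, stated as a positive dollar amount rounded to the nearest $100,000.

$40,300,000

σ_p² = 0.69²·1.46² + 0.31²·4.054² + 2·-0.4·0.69·0.31·1.46·4.054 = 1.5814 (%²).
σ_p = √1.5814 = 1.258%.
At 90%, z = 1.282.
VaR = 1.282 × 1.258% = 1.613%; on $2,500,000,000 that is $40,325,000.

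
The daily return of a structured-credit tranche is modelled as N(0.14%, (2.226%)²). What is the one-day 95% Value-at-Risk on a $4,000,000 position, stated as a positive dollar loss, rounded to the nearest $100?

At 95% one-sided, z = 1.645.
VaR = −μ + z·σ = −(0.14%) + 1.645 × 2.226% = 3.522%.
On $4,000,000: 0.03522 × $4,000,000 = $140,880.

$140,900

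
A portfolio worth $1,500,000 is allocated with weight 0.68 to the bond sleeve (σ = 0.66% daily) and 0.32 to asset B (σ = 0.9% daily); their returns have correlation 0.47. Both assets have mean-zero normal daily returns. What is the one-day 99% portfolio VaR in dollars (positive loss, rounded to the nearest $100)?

σ_p² = 0.68²·0.66² + 0.32²·0.9² + 2·0.47·0.68·0.32·0.66·0.9 = 0.4059 (%²).
σ_p = √0.4059 = 0.637%.
At 99%, z = 2.326.
VaR = 2.326 × 0.637% = 1.482%; on $1,500,000 that is $22,230.

$22,200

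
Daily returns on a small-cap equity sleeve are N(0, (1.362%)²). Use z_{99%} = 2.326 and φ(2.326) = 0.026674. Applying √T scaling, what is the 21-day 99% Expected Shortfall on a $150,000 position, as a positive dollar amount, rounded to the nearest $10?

$24,970

σ_{21d} = 1.362% × √21 = 6.241%.
ES multiplier = φ(z)/(1−α) = 0.026674/0.01 = 2.667.
ES = 6.241% × 2.667 = 16.645%; on $150,000: $24,967.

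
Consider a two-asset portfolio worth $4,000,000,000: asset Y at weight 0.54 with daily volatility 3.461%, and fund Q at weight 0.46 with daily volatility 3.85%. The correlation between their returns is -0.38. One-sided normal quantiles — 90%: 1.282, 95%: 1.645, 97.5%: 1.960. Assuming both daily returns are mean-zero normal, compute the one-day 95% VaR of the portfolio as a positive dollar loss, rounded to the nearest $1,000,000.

σ_p² = 0.54²·3.461² + 0.46²·3.85² + 2·-0.38·0.54·0.46·3.461·3.85 = 4.1139 (%²).
σ_p = √4.1139 = 2.028%.
VaR = 1.645 × 2.028% = 3.336%; on $4,000,000,000 that is $133,440,000.

$133,000,000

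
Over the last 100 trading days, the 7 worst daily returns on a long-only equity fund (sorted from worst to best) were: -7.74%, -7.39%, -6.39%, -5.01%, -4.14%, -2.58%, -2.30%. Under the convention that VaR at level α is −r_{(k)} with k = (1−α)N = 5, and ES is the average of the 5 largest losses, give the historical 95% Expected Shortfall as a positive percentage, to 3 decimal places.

6.134%

The 5 worst returns sum to -30.67%.
ES = −(-30.67%) / 5 = 6.134%.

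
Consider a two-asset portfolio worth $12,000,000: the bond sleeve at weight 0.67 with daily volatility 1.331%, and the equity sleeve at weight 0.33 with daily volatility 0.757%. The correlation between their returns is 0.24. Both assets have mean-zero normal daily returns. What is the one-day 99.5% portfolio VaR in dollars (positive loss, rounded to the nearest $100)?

σ_p² = 0.67²·1.331² + 0.33²·0.757² + 2·0.24·0.67·0.33·1.331·0.757 = 0.9646 (%²).
σ_p = √0.9646 = 0.982%.
At 99.5%, z = 2.576.
VaR = 2.576 × 0.982% = 2.530%; on $12,000,000 that is $303,600.

$303,600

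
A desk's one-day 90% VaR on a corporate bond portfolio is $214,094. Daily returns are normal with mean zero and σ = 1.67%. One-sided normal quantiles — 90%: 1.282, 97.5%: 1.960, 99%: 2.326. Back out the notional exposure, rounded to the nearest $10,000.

VaR as a fraction of value: z·σ = 1.282 × 1.67% = 2.14094%.
Position = $214,094 / 0.0214094 = $10,000,000.

$10,000,000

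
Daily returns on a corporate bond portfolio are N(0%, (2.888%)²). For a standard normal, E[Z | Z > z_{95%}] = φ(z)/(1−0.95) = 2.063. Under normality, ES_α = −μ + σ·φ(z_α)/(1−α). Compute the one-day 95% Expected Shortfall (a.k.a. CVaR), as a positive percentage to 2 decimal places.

5.96%

ES = 2.888% × 2.063 = 5.958%.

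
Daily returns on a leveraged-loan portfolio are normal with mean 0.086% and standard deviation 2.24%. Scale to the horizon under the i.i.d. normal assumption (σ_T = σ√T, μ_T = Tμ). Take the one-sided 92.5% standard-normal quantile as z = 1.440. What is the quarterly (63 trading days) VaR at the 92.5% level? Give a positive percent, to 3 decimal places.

20.184%

σ_{63d} = 2.24% × √63 = 17.779%; μ_{63d} = 63 × 0.086% = 5.418%.
VaR = −(5.418%) + 1.440 × 17.779% = 20.184%.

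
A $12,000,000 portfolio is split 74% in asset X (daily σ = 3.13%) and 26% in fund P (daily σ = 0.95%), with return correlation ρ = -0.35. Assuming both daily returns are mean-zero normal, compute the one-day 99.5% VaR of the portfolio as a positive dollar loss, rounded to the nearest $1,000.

$693,000

σ_p² = 0.74²·3.13² + 0.26²·0.95² + 2·-0.35·0.74·0.26·3.13·0.95 = 5.0253 (%²).
σ_p = √5.0253 = 2.242%.
At 99.5%, z = 2.576.
VaR = 2.576 × 2.242% = 5.775%; on $12,000,000 that is $693,000.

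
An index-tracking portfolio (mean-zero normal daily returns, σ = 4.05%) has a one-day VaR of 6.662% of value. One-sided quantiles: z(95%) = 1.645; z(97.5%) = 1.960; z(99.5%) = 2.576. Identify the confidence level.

Implied z = VaR/σ = 6.662 / 4.05 = 1.645.
This matches z(95%) = 1.645.

95%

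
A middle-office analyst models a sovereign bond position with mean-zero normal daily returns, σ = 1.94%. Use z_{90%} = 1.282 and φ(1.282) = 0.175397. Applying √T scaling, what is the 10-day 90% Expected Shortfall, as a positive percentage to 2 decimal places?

σ_{10d} = 1.94% × √10 = 6.135%.
ES multiplier = φ(z)/(1−α) = 0.175397/0.1 = 1.754.
ES = 6.135% × 1.754 = 10.761%.

10.76%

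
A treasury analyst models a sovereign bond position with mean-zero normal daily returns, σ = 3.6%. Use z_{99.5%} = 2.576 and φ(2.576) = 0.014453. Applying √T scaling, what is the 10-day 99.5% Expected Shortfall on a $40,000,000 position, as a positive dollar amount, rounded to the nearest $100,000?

σ_{10d} = 3.6% × √10 = 11.384%.
ES multiplier = φ(z)/(1−α) = 0.014453/0.005 = 2.891.
ES = 11.384% × 2.891 = 32.911%; on $40,000,000: $13,164,400.

$13,200,000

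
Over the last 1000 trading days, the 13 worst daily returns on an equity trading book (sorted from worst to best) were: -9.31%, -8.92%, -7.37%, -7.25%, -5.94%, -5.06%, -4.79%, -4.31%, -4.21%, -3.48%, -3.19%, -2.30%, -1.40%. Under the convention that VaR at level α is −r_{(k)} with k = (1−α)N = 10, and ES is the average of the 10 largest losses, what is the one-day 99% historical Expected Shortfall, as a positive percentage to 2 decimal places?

The 10 worst returns sum to -60.64%.
ES = −(-60.64%) / 10 = 6.064% ≈ 6.06%.

6.06%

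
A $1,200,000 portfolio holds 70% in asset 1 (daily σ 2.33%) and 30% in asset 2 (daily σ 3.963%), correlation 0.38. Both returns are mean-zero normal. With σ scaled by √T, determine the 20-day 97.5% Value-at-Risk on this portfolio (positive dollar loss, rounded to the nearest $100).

$247,700

σ_p = √(0.7²·2.33² + 0.3²·3.963² + 2·0.38·0.7·0.3·2.33·3.963) = 2.355%.
σ_{20d} = 2.355% × √20 = 10.532%.
z(97.5%) = 1.960.
VaR = 1.960 × 10.532% = 20.643%; on $1,200,000 that is $247,716.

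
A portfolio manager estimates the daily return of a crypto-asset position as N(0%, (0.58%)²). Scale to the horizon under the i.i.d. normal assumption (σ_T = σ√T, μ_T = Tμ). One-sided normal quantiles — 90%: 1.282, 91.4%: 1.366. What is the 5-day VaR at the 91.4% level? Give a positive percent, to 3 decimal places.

σ_{5d} = 0.58% × √5 = 1.297%.
VaR = 1.366 × 1.297% = 1.772%.

1.772%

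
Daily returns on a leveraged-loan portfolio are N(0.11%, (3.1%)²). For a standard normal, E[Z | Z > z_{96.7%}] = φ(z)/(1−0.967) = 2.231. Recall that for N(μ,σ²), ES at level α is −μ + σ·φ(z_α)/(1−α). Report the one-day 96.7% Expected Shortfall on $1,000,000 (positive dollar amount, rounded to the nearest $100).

$68,100

ES = −(0.11%) + 3.1% × 2.231 = 6.806%.
On $1,000,000: 0.06806 × $1,000,000 = $68,060.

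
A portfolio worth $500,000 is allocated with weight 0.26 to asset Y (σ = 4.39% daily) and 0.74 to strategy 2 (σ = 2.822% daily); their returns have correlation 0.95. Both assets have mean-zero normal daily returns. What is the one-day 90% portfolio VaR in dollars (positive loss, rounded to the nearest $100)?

$20,500

σ_p² = 0.26²·4.39² + 0.74²·2.822² + 2·0.95·0.26·0.74·4.39·2.822 = 10.1925 (%²).
σ_p = √10.1925 = 3.193%.
At 90%, z = 1.282.
VaR = 1.282 × 3.193% = 4.093%; on $500,000 that is $20,465.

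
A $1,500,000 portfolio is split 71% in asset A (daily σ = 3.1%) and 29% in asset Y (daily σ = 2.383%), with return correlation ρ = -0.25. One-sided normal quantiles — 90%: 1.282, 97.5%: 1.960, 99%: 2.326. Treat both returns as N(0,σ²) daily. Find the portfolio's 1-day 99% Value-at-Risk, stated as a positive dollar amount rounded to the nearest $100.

σ_p² = 0.71²·3.1² + 0.29²·2.383² + 2·-0.25·0.71·0.29·3.1·2.383 = 4.5615 (%²).
σ_p = √4.5615 = 2.136%.
VaR = 2.326 × 2.136% = 4.968%; on $1,500,000 that is $74,520.

$74,500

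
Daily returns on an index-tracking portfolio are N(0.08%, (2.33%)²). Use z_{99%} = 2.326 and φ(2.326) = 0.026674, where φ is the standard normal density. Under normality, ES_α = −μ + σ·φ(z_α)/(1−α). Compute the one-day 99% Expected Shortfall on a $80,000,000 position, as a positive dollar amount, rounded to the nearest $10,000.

$4,910,000

Tail multiplier: φ(z)/(1−α) = 0.026674 / 0.01 = 2.667.
ES = −(0.08%) + 2.33% × 2.667 = 6.134%.
On $80,000,000: 0.06134 × $80,000,000 = $4,907,200.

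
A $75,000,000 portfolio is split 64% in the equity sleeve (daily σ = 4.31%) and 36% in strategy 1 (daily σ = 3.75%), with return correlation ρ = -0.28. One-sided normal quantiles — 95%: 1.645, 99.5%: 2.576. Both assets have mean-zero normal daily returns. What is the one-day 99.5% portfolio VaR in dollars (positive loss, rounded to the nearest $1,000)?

$5,236,000

σ_p² = 0.64²·4.31² + 0.36²·3.75² + 2·-0.28·0.64·0.36·4.31·3.75 = 7.3459 (%²).
σ_p = √7.3459 = 2.710%.
VaR = 2.576 × 2.710% = 6.981%; on $75,000,000 that is $5,235,750.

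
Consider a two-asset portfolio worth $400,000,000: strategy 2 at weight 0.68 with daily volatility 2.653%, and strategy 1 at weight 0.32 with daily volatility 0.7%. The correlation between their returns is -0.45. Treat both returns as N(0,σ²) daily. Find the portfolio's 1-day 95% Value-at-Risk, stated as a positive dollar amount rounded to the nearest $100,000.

$11,300,000

σ_p² = 0.68²·2.653² + 0.32²·0.7² + 2·-0.45·0.68·0.32·2.653·0.7 = 2.9410 (%²).
σ_p = √2.9410 = 1.715%.
At 95%, z = 1.645.
VaR = 1.645 × 1.715% = 2.821%; on $400,000,000 that is $11,284,000.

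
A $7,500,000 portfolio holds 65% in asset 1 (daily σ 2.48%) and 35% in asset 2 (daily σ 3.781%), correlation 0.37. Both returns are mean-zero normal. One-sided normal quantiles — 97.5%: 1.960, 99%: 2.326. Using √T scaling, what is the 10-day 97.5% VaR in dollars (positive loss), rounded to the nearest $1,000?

$1,132,000

σ_p = √(0.65²·2.48² + 0.35²·3.781² + 2·0.37·0.65·0.35·2.48·3.781) = 2.435%.
σ_{10d} = 2.435% × √10 = 7.700%.
VaR = 1.960 × 7.700% = 15.092%; on $7,500,000 that is $1,131,900.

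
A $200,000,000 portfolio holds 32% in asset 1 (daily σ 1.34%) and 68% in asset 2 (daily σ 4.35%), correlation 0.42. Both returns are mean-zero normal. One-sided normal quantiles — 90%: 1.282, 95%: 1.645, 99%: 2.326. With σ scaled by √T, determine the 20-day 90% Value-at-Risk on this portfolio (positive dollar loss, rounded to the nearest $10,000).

σ_p = √(0.32²·1.34² + 0.68²·4.35² + 2·0.42·0.32·0.68·1.34·4.35) = 3.162%.
σ_{20d} = 3.162% × √20 = 14.141%.
VaR = 1.282 × 14.141% = 18.129%; on $200,000,000 that is $36,258,000.

$36,260,000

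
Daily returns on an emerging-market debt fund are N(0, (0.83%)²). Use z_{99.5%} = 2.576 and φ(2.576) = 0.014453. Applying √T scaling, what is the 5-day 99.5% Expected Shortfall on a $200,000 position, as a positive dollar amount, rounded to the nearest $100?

σ_{5d} = 0.83% × √5 = 1.856%.
ES multiplier = φ(z)/(1−α) = 0.014453/0.005 = 2.891.
ES = 1.856% × 2.891 = 5.366%; on $200,000: $10,732.

$10,700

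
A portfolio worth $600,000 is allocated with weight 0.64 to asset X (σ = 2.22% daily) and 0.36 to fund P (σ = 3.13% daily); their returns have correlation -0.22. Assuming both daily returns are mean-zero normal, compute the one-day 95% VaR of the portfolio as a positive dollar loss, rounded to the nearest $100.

$15,900

σ_p² = 0.64²·2.22² + 0.36²·3.13² + 2·-0.22·0.64·0.36·2.22·3.13 = 2.5839 (%²).
σ_p = √2.5839 = 1.607%.
At 95%, z = 1.645.
VaR = 1.645 × 1.607% = 2.644%; on $600,000 that is $15,864.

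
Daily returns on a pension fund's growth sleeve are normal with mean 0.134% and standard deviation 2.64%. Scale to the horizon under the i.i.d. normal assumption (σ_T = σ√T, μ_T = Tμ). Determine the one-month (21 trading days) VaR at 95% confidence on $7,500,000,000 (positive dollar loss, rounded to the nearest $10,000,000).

At 95%, z = 1.645.
σ_{21d} = 2.64% × √21 = 12.098%; μ_{21d} = 21 × 0.134% = 2.814%.
VaR = −(2.814%) + 1.645 × 12.098% = 17.087%.
On $7,500,000,000: 0.17087 × $7,500,000,000 = $1,281,525,000.

$1,280,000,000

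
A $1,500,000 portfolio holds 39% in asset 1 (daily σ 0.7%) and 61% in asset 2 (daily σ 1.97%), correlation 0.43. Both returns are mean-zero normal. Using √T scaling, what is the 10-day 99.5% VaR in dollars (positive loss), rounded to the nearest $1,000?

σ_p = √(0.39²·0.7² + 0.61²·1.97² + 2·0.43·0.39·0.61·0.7·1.97) = 1.342%.
σ_{10d} = 1.342% × √10 = 4.244%.
z(99.5%) = 2.576.
VaR = 2.576 × 4.244% = 10.933%; on $1,500,000 that is $163,995.

$164,000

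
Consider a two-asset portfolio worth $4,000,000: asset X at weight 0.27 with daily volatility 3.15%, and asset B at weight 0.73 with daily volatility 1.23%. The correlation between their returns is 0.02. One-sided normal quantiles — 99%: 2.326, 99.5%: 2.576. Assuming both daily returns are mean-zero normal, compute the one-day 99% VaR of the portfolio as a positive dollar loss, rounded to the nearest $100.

$116,200

σ_p² = 0.27²·3.15² + 0.73²·1.23² + 2·0.02·0.27·0.73·3.15·1.23 = 1.5601 (%²).
σ_p = √1.5601 = 1.249%.
VaR = 2.326 × 1.249% = 2.905%; on $4,000,000 that is $116,200.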